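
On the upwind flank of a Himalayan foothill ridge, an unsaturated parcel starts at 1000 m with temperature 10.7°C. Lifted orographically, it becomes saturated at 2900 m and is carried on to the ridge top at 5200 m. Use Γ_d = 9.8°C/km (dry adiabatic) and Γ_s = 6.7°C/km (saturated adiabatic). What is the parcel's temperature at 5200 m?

Dry to 2900 m: -9.8 × 1.9 km = -18.62°C, so T = -7.92°C.
Saturated to 5200 m: -6.7 × 2.3 km = -15.41°C, so T = -23.33°C.

-23.33°C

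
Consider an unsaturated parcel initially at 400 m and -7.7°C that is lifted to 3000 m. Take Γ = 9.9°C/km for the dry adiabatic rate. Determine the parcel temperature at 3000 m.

-33.44°C

400 → 3000 m (dry adiabatic, 9.9°C/km): ΔT = -9.9 × 2.6 = -25.74°C → T = -33.44°C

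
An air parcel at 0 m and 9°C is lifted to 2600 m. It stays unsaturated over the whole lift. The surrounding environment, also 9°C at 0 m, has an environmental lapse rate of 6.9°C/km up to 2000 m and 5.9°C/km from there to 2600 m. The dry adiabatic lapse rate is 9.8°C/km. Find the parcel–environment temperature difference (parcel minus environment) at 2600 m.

Parcel:
  0 → 2600 m (dry, 9.8°C/km): ΔT = -9.8 × 2.6 = -25.48°C → T = -16.48°C
Environment:
  0 → 2000 m (environment, lower layer, 6.9°C/km): ΔT = -6.9 × 2 = -13.8°C → T = -4.8°C
  2000 → 2600 m (environment, upper layer, 5.9°C/km): ΔT = -5.9 × 0.6 = -3.54°C → T = -8.34°C
T_parcel − T_env = -16.48 − (-8.34) = -8.14°C

-8.14°C (parcel cooler than environment)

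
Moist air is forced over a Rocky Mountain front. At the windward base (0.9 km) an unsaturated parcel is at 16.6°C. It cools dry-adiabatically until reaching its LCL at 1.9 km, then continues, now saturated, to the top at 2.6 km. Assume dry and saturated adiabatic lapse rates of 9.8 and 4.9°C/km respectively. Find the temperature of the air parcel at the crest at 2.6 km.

3.37°C

Dry to 1900 m: -9.8 × 1 km = -9.8°C, so T = 6.8°C.
Saturated to 2600 m: -4.9 × 0.7 km = -3.43°C, so T = 3.37°C.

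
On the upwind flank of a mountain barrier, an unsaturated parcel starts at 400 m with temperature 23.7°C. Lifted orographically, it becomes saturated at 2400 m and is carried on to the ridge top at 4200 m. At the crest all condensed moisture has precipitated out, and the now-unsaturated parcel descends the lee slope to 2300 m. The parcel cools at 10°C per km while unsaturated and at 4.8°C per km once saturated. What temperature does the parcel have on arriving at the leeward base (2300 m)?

400 → 2400 m (dry, 10°C/km): ΔT = -10 × 2 = -20°C → T = 3.7°C
2400 → 4200 m (saturated, 4.8°C/km): ΔT = -4.8 × 1.8 = -8.64°C → T = -4.94°C
4200 → 2300 m (dry descent, 10°C/km): ΔT = +10 × 1.9 = +19°C → T = 14.06°C

14.06°C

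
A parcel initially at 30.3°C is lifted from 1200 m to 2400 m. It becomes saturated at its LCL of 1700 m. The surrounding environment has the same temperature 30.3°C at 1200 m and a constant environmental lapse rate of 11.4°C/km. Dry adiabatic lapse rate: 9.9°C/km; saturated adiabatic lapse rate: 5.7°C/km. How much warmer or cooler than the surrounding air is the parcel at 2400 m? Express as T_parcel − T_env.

+4.74°C (parcel warmer than environment)

Parcel:
  1200 → 1700 m (dry, 9.9°C/km): ΔT = -9.9 × 0.5 = -4.95°C → T = 25.35°C
  1700 → 2400 m (saturated, 5.7°C/km): ΔT = -5.7 × 0.7 = -3.99°C → T = 21.36°C
Environment:
  1200 → 2400 m (environment, 11.4°C/km): ΔT = -11.4 × 1.2 = -13.68°C → T = 16.62°C
T_parcel − T_env = 21.36 − 16.62 = +4.74°C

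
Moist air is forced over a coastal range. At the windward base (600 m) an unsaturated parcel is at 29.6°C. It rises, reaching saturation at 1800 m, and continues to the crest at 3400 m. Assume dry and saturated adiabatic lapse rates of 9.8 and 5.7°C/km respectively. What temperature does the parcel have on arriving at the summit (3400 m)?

600 → 1800 m (dry, 9.8°C/km): ΔT = -9.8 × 1.2 = -11.76°C → T = 17.84°C
1800 → 3400 m (saturated, 5.7°C/km): ΔT = -5.7 × 1.6 = -9.12°C → T = 8.72°C

8.72°C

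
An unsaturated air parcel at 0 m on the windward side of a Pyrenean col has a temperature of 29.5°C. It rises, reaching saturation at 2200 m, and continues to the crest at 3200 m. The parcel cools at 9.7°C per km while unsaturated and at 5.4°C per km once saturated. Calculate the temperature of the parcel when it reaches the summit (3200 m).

2.76°C

0–2200 m, dry: Δz = 2.2 km ⇒ ΔT = -21.34°C; T = 8.16°C
2200–3200 m, saturated: Δz = 1 km ⇒ ΔT = -5.4°C; T = 2.76°C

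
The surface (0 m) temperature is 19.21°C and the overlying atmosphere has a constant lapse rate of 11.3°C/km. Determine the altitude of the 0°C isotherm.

Height above start = (19.21 − 0) / 11.3 = 1.7 km
Altitude = 0 m + 1700 m = 1700 m

1700 m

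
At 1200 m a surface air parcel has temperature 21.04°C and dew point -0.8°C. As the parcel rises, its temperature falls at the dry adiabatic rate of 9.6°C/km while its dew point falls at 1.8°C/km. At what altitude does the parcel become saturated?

4000 m

T and T_d converge at 9.6 − 1.8 = 7.8°C per km
Height above start = (21.04 − (-0.8)) / 7.8 = 2.8 km
LCL altitude = 1200 m + 2800 m = 4000 m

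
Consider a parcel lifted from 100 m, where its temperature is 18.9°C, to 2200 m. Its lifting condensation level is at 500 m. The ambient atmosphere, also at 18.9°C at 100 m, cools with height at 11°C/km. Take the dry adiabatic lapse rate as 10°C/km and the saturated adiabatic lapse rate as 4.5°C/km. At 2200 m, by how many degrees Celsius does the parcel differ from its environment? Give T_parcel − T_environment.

Parcel:
  100–500 m, dry: Δz = 0.4 km ⇒ ΔT = -4°C; T = 14.9°C
  500–2200 m, saturated: Δz = 1.7 km ⇒ ΔT = -7.65°C; T = 7.25°C
Environment:
  100–2200 m, environment: Δz = 2.1 km ⇒ ΔT = -23.1°C; T = -4.2°C
T_parcel − T_env = 7.25 − (-4.2) = +11.45°C

+11.45°C (parcel warmer than environment)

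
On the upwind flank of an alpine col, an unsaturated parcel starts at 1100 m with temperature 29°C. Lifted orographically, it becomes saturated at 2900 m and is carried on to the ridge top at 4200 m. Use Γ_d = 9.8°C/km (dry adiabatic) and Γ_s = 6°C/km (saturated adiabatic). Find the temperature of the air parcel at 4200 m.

3.56°C

Dry to 2900 m: -9.8 × 1.8 km = -17.64°C, so T = 11.36°C.
Saturated to 4200 m: -6 × 1.3 km = -7.8°C, so T = 3.56°C.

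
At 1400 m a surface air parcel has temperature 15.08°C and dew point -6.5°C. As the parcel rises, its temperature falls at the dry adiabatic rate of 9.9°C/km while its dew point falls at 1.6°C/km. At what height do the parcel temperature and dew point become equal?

4000 m

T and T_d converge at 9.9 − 1.6 = 8.3°C per km
Height above start = (15.08 − (-6.5)) / 8.3 = 2.6 km
LCL altitude = 1400 m + 2600 m = 4000 m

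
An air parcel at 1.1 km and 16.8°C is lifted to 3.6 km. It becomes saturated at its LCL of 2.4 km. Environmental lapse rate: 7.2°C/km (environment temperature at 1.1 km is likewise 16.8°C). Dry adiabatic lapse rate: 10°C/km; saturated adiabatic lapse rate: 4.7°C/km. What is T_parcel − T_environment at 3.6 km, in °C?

-0.64°C (parcel cooler than environment)

Parcel:
  1100–2400 m, dry: Δz = 1.3 km ⇒ ΔT = -13°C; T = 3.8°C
  2400–3600 m, saturated: Δz = 1.2 km ⇒ ΔT = -5.64°C; T = -1.84°C
Environment:
  1100–3600 m, environment: Δz = 2.5 km ⇒ ΔT = -18°C; T = -1.2°C
T_parcel − T_env = -1.84 − (-1.2) = -0.64°C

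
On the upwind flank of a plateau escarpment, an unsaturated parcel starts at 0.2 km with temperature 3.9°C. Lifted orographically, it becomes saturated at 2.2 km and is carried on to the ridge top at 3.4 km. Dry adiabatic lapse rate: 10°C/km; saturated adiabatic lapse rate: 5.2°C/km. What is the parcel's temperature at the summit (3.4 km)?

200 → 2200 m (dry, 10°C/km): ΔT = -10 × 2 = -20°C → T = -16.1°C
2200 → 3400 m (saturated, 5.2°C/km): ΔT = -5.2 × 1.2 = -6.24°C → T = -22.34°C

-22.34°C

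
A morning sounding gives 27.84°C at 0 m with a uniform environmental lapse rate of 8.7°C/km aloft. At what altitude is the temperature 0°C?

3200 m

Height above start = (27.84 − 0) / 8.7 = 3.2 km
Altitude = 0 m + 3200 m = 3200 m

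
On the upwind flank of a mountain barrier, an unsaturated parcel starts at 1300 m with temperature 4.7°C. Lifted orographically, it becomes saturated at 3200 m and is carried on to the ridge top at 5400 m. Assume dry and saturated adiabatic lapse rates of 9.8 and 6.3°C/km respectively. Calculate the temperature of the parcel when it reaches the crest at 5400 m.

1300 → 3200 m (dry, 9.8°C/km): ΔT = -9.8 × 1.9 = -18.62°C → T = -13.92°C
3200 → 5400 m (saturated, 6.3°C/km): ΔT = -6.3 × 2.2 = -13.86°C → T = -27.78°C

-27.78°C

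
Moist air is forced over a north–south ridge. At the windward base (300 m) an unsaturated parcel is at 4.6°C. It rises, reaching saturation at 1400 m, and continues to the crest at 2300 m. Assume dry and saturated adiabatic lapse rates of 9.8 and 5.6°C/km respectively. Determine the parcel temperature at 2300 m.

-11.22°C

300–1400 m, dry: Δz = 1.1 km ⇒ ΔT = -10.78°C; T = -6.18°C
1400–2300 m, saturated: Δz = 0.9 km ⇒ ΔT = -5.04°C; T = -11.22°C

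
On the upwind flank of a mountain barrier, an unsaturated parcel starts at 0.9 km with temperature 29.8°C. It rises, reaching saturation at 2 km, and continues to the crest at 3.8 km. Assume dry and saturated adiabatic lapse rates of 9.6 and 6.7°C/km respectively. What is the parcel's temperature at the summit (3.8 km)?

7.18°C

Dry to 2000 m: -9.6 × 1.1 km = -10.56°C, so T = 19.24°C.
Saturated to 3800 m: -6.7 × 1.8 km = -12.06°C, so T = 7.18°C.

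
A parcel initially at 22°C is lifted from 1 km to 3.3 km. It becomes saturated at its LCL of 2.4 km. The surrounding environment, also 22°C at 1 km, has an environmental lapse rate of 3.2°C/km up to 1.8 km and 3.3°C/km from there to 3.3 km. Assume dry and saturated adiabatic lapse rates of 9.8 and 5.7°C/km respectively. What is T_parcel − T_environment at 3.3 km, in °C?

-11.34°C (parcel cooler than environment)

Parcel:
  1000–2400 m, dry: Δz = 1.4 km ⇒ ΔT = -13.72°C; T = 8.28°C
  2400–3300 m, saturated: Δz = 0.9 km ⇒ ΔT = -5.13°C; T = 3.15°C
Environment:
  1000–1800 m, environment, lower layer: Δz = 0.8 km ⇒ ΔT = -2.56°C; T = 19.44°C
  1800–3300 m, environment, upper layer: Δz = 1.5 km ⇒ ΔT = -4.95°C; T = 14.49°C
T_parcel − T_env = 3.15 − 14.49 = -11.34°C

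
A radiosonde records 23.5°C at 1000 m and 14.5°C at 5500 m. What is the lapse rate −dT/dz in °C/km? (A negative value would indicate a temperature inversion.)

Γ = −ΔT/Δz = (23.5 − 14.5) / (5500 − 1000) m
  = 9°C / 4.5 km = 2°C/km

2°C/km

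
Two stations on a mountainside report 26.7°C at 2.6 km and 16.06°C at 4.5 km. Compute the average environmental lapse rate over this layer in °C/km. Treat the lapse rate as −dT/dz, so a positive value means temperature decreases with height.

Γ = −ΔT/Δz = (26.7 − 16.06) / (4500 − 2600) m
  = 10.64°C / 1.9 km = 5.6°C/km

5.6°C/km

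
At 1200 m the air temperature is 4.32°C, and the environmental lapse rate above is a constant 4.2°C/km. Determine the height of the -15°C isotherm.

5800 m

Height above start = (4.32 − (-15)) / 4.2 = 4.6 km
Altitude = 1200 m + 4600 m = 5800 m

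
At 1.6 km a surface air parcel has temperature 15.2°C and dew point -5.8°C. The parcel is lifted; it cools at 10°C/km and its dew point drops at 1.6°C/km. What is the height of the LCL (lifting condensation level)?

T and T_d converge at 10 − 1.6 = 8.4°C per km
Height above start = (15.2 − (-5.8)) / 8.4 = 2.5 km
LCL altitude = 1600 m + 2500 m = 4100 m

4.1 km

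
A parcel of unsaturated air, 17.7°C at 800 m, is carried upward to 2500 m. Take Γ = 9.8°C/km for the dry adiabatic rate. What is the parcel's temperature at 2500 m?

1.04°C

From 800 m to 2500 m (dry adiabatic): cools by 9.8 × 1.7 = 16.66°C, giving 1.04°C.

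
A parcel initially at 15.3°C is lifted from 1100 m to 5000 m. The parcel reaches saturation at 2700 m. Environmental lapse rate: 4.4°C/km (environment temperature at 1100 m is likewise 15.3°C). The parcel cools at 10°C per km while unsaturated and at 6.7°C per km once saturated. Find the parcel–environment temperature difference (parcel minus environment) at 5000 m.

-14.25°C (parcel cooler than environment)

Parcel:
  1100–2700 m, dry: Δz = 1.6 km ⇒ ΔT = -16°C; T = -0.7°C
  2700–5000 m, saturated: Δz = 2.3 km ⇒ ΔT = -15.41°C; T = -16.11°C
Environment:
  1100–5000 m, environment: Δz = 3.9 km ⇒ ΔT = -17.16°C; T = -1.86°C
T_parcel − T_env = -16.11 − (-1.86) = -14.25°C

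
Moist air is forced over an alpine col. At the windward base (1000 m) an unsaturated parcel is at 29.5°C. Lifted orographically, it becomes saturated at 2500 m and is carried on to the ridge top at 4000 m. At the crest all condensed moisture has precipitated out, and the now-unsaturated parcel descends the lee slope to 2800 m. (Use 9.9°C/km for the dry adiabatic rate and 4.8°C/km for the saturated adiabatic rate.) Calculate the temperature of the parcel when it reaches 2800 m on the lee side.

19.33°C

From 1000 m to 2500 m (dry): cools by 9.9 × 1.5 = 14.85°C, giving 14.65°C.
From 2500 m to 4000 m (saturated): cools by 4.8 × 1.5 = 7.2°C, giving 7.45°C.
From 4000 m to 2800 m (dry descent): warms by 9.9 × 1.2 = 11.88°C, giving 19.33°C.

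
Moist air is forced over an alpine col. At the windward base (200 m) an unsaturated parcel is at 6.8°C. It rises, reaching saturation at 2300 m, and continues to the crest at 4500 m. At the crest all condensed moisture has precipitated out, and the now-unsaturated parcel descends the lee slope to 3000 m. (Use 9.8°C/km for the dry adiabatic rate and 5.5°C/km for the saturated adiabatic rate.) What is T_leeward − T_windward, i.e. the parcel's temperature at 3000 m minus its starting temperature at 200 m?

200 → 2300 m (dry, 9.8°C/km): ΔT = -9.8 × 2.1 = -20.58°C → T = -13.78°C
2300 → 4500 m (saturated, 5.5°C/km): ΔT = -5.5 × 2.2 = -12.1°C → T = -25.88°C
4500 → 3000 m (dry descent, 9.8°C/km): ΔT = +9.8 × 1.5 = +14.7°C → T = -11.18°C
Net change vs windward start: -11.18 − 6.8 = -17.98°C

-17.98°C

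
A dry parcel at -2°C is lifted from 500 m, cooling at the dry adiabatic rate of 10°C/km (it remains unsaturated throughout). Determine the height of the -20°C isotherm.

2300 m

Height above start = (-2 − (-20)) / 10 = 1.8 km
Altitude = 500 m + 1800 m = 2300 m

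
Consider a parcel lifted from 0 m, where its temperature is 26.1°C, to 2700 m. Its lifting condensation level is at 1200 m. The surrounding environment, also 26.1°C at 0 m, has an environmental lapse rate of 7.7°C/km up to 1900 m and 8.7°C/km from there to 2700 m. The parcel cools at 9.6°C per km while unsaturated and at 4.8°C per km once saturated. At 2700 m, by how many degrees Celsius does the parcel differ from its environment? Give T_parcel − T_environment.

+2.87°C (parcel warmer than environment)

Parcel:
  From 0 m to 1200 m (dry): cools by 9.6 × 1.2 = 11.52°C, giving 14.58°C.
  From 1200 m to 2700 m (saturated): cools by 4.8 × 1.5 = 7.2°C, giving 7.38°C.
Environment:
  From 0 m to 1900 m (environment, lower layer): cools by 7.7 × 1.9 = 14.63°C, giving 11.47°C.
  From 1900 m to 2700 m (environment, upper layer): cools by 8.7 × 0.8 = 6.96°C, giving 4.51°C.
T_parcel − T_env = 7.38 − 4.51 = +2.87°C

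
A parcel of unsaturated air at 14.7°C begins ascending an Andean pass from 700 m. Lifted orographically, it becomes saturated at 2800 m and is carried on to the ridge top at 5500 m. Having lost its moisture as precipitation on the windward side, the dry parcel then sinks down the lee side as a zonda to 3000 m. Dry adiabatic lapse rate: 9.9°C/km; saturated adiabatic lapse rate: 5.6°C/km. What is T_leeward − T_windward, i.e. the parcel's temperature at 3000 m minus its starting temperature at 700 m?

-11.16°C

700 → 2800 m (dry, 9.9°C/km): ΔT = -9.9 × 2.1 = -20.79°C → T = -6.09°C
2800 → 5500 m (saturated, 5.6°C/km): ΔT = -5.6 × 2.7 = -15.12°C → T = -21.21°C
5500 → 3000 m (dry descent, 9.9°C/km): ΔT = +9.9 × 2.5 = +24.75°C → T = 3.54°C
Net change vs windward start: 3.54 − 14.7 = -11.16°C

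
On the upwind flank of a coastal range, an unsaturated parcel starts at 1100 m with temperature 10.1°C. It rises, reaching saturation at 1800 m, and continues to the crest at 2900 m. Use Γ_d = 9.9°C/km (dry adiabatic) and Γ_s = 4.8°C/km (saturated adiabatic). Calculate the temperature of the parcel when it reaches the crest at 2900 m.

-2.11°C

1100–1800 m, dry: Δz = 0.7 km ⇒ ΔT = -6.93°C; T = 3.17°C
1800–2900 m, saturated: Δz = 1.1 km ⇒ ΔT = -5.28°C; T = -2.11°C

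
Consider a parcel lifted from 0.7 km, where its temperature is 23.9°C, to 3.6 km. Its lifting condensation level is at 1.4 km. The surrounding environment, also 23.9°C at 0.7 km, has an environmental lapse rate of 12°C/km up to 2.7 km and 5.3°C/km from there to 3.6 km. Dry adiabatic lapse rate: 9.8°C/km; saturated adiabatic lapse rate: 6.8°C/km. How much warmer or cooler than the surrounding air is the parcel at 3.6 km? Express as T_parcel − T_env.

Parcel:
  From 700 m to 1400 m (dry): cools by 9.8 × 0.7 = 6.86°C, giving 17.04°C.
  From 1400 m to 3600 m (saturated): cools by 6.8 × 2.2 = 14.96°C, giving 2.08°C.
Environment:
  From 700 m to 2700 m (environment, lower layer): cools by 12 × 2 = 24°C, giving -0.1°C.
  From 2700 m to 3600 m (environment, upper layer): cools by 5.3 × 0.9 = 4.77°C, giving -4.87°C.
T_parcel − T_env = 2.08 − (-4.87) = +6.95°C

+6.95°C (parcel warmer than environment)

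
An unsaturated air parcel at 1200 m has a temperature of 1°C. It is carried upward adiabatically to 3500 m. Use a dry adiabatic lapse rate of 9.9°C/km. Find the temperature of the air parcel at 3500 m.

1200 → 3500 m (dry adiabatic, 9.9°C/km): ΔT = -9.9 × 2.3 = -22.77°C → T = -21.77°C

-21.77°C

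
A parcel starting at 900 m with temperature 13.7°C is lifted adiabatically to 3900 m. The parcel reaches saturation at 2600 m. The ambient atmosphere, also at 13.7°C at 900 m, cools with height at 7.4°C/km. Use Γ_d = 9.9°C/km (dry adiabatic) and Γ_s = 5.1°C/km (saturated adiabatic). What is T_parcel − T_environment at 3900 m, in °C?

Parcel:
  900 → 2600 m (dry, 9.9°C/km): ΔT = -9.9 × 1.7 = -16.83°C → T = -3.13°C
  2600 → 3900 m (saturated, 5.1°C/km): ΔT = -5.1 × 1.3 = -6.63°C → T = -9.76°C
Environment:
  900 → 3900 m (environment, 7.4°C/km): ΔT = -7.4 × 3 = -22.2°C → T = -8.5°C
T_parcel − T_env = -9.76 − (-8.5) = -1.26°C

-1.26°C (parcel cooler than environment)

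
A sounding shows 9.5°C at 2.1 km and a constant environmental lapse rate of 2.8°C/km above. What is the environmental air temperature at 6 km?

-1.42°C

2100–6000 m, environmental: Δz = 3.9 km ⇒ ΔT = -10.92°C; T = -1.42°C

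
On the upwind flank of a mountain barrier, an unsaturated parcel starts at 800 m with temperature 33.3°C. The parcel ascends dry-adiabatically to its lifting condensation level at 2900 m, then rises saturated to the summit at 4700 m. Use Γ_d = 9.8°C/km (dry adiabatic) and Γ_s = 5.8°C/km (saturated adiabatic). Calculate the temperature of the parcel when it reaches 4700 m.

2.28°C

800 → 2900 m (dry, 9.8°C/km): ΔT = -9.8 × 2.1 = -20.58°C → T = 12.72°C
2900 → 4700 m (saturated, 5.8°C/km): ΔT = -5.8 × 1.8 = -10.44°C → T = 2.28°C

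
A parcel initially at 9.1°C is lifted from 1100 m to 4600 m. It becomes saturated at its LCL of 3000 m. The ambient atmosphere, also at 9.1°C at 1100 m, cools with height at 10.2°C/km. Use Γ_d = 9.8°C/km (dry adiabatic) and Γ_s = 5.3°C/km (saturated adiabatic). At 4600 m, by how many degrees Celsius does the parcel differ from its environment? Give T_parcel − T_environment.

Parcel:
  1100 → 3000 m (dry, 9.8°C/km): ΔT = -9.8 × 1.9 = -18.62°C → T = -9.52°C
  3000 → 4600 m (saturated, 5.3°C/km): ΔT = -5.3 × 1.6 = -8.48°C → T = -18°C
Environment:
  1100 → 4600 m (environment, 10.2°C/km): ΔT = -10.2 × 3.5 = -35.7°C → T = -26.6°C
T_parcel − T_env = -18 − (-26.6) = +8.6°C

+8.6°C (parcel warmer than environment)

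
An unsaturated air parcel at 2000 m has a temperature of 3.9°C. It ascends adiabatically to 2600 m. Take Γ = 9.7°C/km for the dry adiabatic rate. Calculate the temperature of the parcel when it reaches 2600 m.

-1.92°C

2000–2600 m, dry adiabatic: Δz = 0.6 km ⇒ ΔT = -5.82°C; T = -1.92°C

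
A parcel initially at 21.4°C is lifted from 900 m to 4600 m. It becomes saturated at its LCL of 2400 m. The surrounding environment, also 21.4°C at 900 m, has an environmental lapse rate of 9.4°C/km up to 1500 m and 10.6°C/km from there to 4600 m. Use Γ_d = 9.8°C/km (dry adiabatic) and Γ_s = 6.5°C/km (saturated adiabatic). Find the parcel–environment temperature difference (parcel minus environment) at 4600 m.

Parcel:
  Dry to 2400 m: -9.8 × 1.5 km = -14.7°C, so T = 6.7°C.
  Saturated to 4600 m: -6.5 × 2.2 km = -14.3°C, so T = -7.6°C.
Environment:
  Environment, lower layer to 1500 m: -9.4 × 0.6 km = -5.64°C, so T = 15.76°C.
  Environment, upper layer to 4600 m: -10.6 × 3.1 km = -32.86°C, so T = -17.1°C.
T_parcel − T_env = -7.6 − (-17.1) = +9.5°C

+9.5°C (parcel warmer than environment)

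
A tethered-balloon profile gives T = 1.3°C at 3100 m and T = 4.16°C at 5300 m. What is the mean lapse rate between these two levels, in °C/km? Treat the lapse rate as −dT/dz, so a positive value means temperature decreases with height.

Γ = −ΔT/Δz = (1.3 − 4.16) / (5300 − 3100) m
  = -2.86°C / 2.2 km = -1.3°C/km

-1.3°C/km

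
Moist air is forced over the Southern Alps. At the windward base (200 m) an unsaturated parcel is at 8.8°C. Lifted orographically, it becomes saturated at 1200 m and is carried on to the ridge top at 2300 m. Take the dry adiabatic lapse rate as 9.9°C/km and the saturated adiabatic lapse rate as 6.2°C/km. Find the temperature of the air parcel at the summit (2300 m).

-7.92°C

Dry to 1200 m: -9.9 × 1 km = -9.9°C, so T = -1.1°C.
Saturated to 2300 m: -6.2 × 1.1 km = -6.82°C, so T = -7.92°C.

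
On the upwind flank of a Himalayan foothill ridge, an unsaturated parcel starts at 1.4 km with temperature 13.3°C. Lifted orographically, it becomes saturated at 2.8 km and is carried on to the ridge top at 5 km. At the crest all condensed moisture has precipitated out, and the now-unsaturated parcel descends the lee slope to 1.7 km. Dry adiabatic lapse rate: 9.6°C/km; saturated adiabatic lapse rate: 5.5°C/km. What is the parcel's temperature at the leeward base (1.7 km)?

1400 → 2800 m (dry, 9.6°C/km): ΔT = -9.6 × 1.4 = -13.44°C → T = -0.14°C
2800 → 5000 m (saturated, 5.5°C/km): ΔT = -5.5 × 2.2 = -12.1°C → T = -12.24°C
5000 → 1700 m (dry descent, 9.6°C/km): ΔT = +9.6 × 3.3 = +31.68°C → T = 19.44°C

19.44°C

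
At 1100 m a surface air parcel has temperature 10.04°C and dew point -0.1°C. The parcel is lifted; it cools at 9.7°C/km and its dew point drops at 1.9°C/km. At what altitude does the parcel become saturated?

2400 m

T and T_d converge at 9.7 − 1.9 = 7.8°C per km
Height above start = (10.04 − (-0.1)) / 7.8 = 1.3 km
LCL altitude = 1100 m + 1300 m = 2400 m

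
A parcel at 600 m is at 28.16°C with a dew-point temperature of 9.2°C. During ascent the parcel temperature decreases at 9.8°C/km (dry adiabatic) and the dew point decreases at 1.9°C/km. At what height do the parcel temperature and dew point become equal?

3000 m

T and T_d converge at 9.8 − 1.9 = 7.9°C per km
Height above start = (28.16 − 9.2) / 7.9 = 2.4 km
LCL altitude = 600 m + 2400 m = 3000 m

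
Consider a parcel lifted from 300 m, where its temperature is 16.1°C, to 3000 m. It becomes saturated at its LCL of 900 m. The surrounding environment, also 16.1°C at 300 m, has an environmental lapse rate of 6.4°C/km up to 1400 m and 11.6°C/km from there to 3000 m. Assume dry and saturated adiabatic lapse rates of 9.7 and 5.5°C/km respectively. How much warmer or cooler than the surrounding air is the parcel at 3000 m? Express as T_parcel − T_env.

Parcel:
  300–900 m, dry: Δz = 0.6 km ⇒ ΔT = -5.82°C; T = 10.28°C
  900–3000 m, saturated: Δz = 2.1 km ⇒ ΔT = -11.55°C; T = -1.27°C
Environment:
  300–1400 m, environment, lower layer: Δz = 1.1 km ⇒ ΔT = -7.04°C; T = 9.06°C
  1400–3000 m, environment, upper layer: Δz = 1.6 km ⇒ ΔT = -18.56°C; T = -9.5°C
T_parcel − T_env = -1.27 − (-9.5) = +8.23°C

+8.23°C (parcel warmer than environment)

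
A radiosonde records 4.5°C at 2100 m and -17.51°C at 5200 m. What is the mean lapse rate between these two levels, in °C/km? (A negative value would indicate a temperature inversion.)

Γ = −ΔT/Δz = (4.5 − (-17.51)) / (5200 − 2100) m
  = 22.01°C / 3.1 km = 7.1°C/km

7.1°C/km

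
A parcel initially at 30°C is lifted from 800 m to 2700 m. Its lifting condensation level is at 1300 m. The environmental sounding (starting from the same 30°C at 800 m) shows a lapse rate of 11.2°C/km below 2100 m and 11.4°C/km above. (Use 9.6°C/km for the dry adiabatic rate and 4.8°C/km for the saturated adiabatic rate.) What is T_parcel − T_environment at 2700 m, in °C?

Parcel:
  800 → 1300 m (dry, 9.6°C/km): ΔT = -9.6 × 0.5 = -4.8°C → T = 25.2°C
  1300 → 2700 m (saturated, 4.8°C/km): ΔT = -4.8 × 1.4 = -6.72°C → T = 18.48°C
Environment:
  800 → 2100 m (environment, lower layer, 11.2°C/km): ΔT = -11.2 × 1.3 = -14.56°C → T = 15.44°C
  2100 → 2700 m (environment, upper layer, 11.4°C/km): ΔT = -11.4 × 0.6 = -6.84°C → T = 8.6°C
T_parcel − T_env = 18.48 − 8.6 = +9.88°C

+9.88°C (parcel warmer than environment)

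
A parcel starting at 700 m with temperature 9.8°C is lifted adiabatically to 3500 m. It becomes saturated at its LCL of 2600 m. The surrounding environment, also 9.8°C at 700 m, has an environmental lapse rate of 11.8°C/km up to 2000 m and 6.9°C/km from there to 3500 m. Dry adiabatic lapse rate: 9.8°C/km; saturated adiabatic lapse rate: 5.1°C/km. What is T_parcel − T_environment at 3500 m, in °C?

+2.48°C (parcel warmer than environment)

Parcel:
  From 700 m to 2600 m (dry): cools by 9.8 × 1.9 = 18.62°C, giving -8.82°C.
  From 2600 m to 3500 m (saturated): cools by 5.1 × 0.9 = 4.59°C, giving -13.41°C.
Environment:
  From 700 m to 2000 m (environment, lower layer): cools by 11.8 × 1.3 = 15.34°C, giving -5.54°C.
  From 2000 m to 3500 m (environment, upper layer): cools by 6.9 × 1.5 = 10.35°C, giving -15.89°C.
T_parcel − T_env = -13.41 − (-15.89) = +2.48°C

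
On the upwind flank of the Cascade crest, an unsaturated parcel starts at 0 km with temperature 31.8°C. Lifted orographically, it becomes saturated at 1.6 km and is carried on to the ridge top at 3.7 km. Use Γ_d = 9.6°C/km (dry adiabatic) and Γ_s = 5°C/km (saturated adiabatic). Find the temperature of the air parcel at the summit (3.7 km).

0–1600 m, dry: Δz = 1.6 km ⇒ ΔT = -15.36°C; T = 16.44°C
1600–3700 m, saturated: Δz = 2.1 km ⇒ ΔT = -10.5°C; T = 5.94°C

5.94°C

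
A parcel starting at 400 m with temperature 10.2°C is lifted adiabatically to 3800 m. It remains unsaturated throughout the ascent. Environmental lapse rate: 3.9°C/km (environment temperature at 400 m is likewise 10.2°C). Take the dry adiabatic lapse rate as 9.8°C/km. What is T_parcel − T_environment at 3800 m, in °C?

Parcel:
  From 400 m to 3800 m (dry): cools by 9.8 × 3.4 = 33.32°C, giving -23.12°C.
Environment:
  From 400 m to 3800 m (environment): cools by 3.9 × 3.4 = 13.26°C, giving -3.06°C.
T_parcel − T_env = -23.12 − (-3.06) = -20.06°C

-20.06°C (parcel cooler than environment)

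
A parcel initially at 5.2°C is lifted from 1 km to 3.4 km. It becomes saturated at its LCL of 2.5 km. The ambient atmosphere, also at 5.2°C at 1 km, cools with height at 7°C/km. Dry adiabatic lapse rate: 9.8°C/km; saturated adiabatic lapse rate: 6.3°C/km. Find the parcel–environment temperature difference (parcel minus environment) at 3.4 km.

Parcel:
  Dry to 2500 m: -9.8 × 1.5 km = -14.7°C, so T = -9.5°C.
  Saturated to 3400 m: -6.3 × 0.9 km = -5.67°C, so T = -15.17°C.
Environment:
  Environment to 3400 m: -7 × 2.4 km = -16.8°C, so T = -11.6°C.
T_parcel − T_env = -15.17 − (-11.6) = -3.57°C

-3.57°C (parcel cooler than environment)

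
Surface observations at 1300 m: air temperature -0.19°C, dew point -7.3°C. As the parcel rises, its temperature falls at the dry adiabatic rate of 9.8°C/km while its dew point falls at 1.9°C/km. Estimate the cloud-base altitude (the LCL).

2200 m

T and T_d converge at 9.8 − 1.9 = 7.9°C per km
Height above start = (-0.19 − (-7.3)) / 7.9 = 0.9 km
LCL altitude = 1300 m + 900 m = 2200 m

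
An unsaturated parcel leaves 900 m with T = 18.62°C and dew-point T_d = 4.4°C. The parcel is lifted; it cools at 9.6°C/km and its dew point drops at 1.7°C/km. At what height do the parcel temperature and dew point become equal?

T and T_d converge at 9.6 − 1.7 = 7.9°C per km
Height above start = (18.62 − 4.4) / 7.9 = 1.8 km
LCL altitude = 900 m + 1800 m = 2700 m

2700 m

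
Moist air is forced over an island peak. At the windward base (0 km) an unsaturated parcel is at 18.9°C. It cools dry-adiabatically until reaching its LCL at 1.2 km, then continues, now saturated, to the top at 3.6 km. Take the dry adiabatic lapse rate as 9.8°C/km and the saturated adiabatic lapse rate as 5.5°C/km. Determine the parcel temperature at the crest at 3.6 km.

-6.06°C

0 → 1200 m (dry, 9.8°C/km): ΔT = -9.8 × 1.2 = -11.76°C → T = 7.14°C
1200 → 3600 m (saturated, 5.5°C/km): ΔT = -5.5 × 2.4 = -13.2°C → T = -6.06°C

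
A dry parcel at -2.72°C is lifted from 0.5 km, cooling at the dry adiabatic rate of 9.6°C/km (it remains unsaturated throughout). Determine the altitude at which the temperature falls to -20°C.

2.3 km

Height above start = (-2.72 − (-20)) / 9.6 = 1.8 km
Altitude = 500 m + 1800 m = 2300 m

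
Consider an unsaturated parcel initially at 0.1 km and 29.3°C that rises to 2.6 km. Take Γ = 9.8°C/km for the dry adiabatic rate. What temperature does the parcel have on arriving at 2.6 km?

100 → 2600 m (dry adiabatic, 9.8°C/km): ΔT = -9.8 × 2.5 = -24.5°C → T = 4.8°C

4.8°C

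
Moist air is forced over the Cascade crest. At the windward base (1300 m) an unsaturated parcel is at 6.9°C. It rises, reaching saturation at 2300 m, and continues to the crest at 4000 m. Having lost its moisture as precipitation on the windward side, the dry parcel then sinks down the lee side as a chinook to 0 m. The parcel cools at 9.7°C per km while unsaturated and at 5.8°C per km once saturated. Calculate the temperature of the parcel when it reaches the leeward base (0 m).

1300 → 2300 m (dry, 9.7°C/km): ΔT = -9.7 × 1 = -9.7°C → T = -2.8°C
2300 → 4000 m (saturated, 5.8°C/km): ΔT = -5.8 × 1.7 = -9.86°C → T = -12.66°C
4000 → 0 m (dry descent, 9.7°C/km): ΔT = +9.7 × 4 = +38.8°C → T = 26.14°C

26.14°C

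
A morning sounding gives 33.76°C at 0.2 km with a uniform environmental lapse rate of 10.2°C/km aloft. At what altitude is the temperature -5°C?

Height above start = (33.76 − (-5)) / 10.2 = 3.8 km
Altitude = 200 m + 3800 m = 4000 m

4 km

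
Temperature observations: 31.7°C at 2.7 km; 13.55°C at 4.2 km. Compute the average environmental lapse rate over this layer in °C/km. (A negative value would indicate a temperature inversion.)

Γ = −ΔT/Δz = (31.7 − 13.55) / (4200 − 2700) m
  = 18.15°C / 1.5 km = 12.1°C/km

12.1°C/km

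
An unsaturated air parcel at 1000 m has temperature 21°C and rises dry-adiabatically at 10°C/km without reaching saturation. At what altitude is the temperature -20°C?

5100 m

Height above start = (21 − (-20)) / 10 = 4.1 km
Altitude = 1000 m + 4100 m = 5100 m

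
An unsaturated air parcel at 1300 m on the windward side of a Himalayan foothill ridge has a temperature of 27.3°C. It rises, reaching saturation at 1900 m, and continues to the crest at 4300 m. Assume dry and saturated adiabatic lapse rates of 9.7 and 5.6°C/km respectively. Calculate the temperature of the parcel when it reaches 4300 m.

1300–1900 m, dry: Δz = 0.6 km ⇒ ΔT = -5.82°C; T = 21.48°C
1900–4300 m, saturated: Δz = 2.4 km ⇒ ΔT = -13.44°C; T = 8.04°C

8.04°C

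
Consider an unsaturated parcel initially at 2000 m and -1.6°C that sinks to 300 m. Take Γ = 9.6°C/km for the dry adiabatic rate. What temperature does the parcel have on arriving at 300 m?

14.72°C

2000 → 300 m (dry adiabatic, 9.6°C/km): ΔT = +9.6 × 1.7 = +16.32°C → T = 14.72°C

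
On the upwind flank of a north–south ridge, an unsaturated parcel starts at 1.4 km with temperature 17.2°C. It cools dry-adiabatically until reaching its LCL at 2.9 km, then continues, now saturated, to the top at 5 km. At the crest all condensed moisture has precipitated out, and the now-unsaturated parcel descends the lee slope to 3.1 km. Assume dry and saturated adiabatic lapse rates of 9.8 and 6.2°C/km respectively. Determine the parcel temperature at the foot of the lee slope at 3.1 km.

8.1°C

1400–2900 m, dry: Δz = 1.5 km ⇒ ΔT = -14.7°C; T = 2.5°C
2900–5000 m, saturated: Δz = 2.1 km ⇒ ΔT = -13.02°C; T = -10.52°C
5000–3100 m, dry descent: Δz = 1.9 km ⇒ ΔT = +18.62°C; T = 8.1°C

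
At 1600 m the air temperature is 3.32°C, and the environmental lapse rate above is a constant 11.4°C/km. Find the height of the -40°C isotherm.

5400 m

Height above start = (3.32 − (-40)) / 11.4 = 3.8 km
Altitude = 1600 m + 3800 m = 5400 m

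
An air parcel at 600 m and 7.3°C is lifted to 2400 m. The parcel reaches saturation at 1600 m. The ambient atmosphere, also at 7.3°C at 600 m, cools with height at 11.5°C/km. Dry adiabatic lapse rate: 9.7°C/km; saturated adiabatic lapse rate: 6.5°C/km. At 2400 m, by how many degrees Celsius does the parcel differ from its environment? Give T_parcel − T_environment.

+5.8°C (parcel warmer than environment)

Parcel:
  Dry to 1600 m: -9.7 × 1 km = -9.7°C, so T = -2.4°C.
  Saturated to 2400 m: -6.5 × 0.8 km = -5.2°C, so T = -7.6°C.
Environment:
  Environment to 2400 m: -11.5 × 1.8 km = -20.7°C, so T = -13.4°C.
T_parcel − T_env = -7.6 − (-13.4) = +5.8°C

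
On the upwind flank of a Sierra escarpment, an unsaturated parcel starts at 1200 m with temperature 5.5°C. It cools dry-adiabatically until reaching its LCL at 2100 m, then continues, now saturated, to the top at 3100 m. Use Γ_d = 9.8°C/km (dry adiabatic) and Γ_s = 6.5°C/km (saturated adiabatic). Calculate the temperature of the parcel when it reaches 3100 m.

-9.82°C

1200 → 2100 m (dry, 9.8°C/km): ΔT = -9.8 × 0.9 = -8.82°C → T = -3.32°C
2100 → 3100 m (saturated, 6.5°C/km): ΔT = -6.5 × 1 = -6.5°C → T = -9.82°C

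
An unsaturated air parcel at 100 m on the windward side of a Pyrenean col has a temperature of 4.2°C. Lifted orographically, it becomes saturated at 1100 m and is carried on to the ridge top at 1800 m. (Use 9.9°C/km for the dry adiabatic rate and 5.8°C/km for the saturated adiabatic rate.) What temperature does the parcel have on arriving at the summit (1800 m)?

-9.76°C

From 100 m to 1100 m (dry): cools by 9.9 × 1 = 9.9°C, giving -5.7°C.
From 1100 m to 1800 m (saturated): cools by 5.8 × 0.7 = 4.06°C, giving -9.76°C.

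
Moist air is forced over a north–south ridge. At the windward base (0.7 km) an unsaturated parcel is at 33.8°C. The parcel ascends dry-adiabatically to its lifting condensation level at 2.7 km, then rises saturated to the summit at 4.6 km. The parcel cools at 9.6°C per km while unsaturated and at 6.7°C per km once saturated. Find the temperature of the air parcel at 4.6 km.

Dry to 2700 m: -9.6 × 2 km = -19.2°C, so T = 14.6°C.
Saturated to 4600 m: -6.7 × 1.9 km = -12.73°C, so T = 1.87°C.

1.87°C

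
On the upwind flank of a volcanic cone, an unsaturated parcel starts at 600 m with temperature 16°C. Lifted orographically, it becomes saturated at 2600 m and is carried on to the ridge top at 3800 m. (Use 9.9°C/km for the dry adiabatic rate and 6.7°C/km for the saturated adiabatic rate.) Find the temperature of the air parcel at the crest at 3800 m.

From 600 m to 2600 m (dry): cools by 9.9 × 2 = 19.8°C, giving -3.8°C.
From 2600 m to 3800 m (saturated): cools by 6.7 × 1.2 = 8.04°C, giving -11.84°C.

-11.84°C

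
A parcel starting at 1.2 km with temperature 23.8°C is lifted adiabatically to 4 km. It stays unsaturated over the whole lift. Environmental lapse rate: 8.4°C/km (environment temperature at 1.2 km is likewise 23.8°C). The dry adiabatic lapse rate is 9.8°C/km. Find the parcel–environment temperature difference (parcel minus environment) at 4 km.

-3.92°C (parcel cooler than environment)

Parcel:
  1200 → 4000 m (dry, 9.8°C/km): ΔT = -9.8 × 2.8 = -27.44°C → T = -3.64°C
Environment:
  1200 → 4000 m (environment, 8.4°C/km): ΔT = -8.4 × 2.8 = -23.52°C → T = 0.28°C
T_parcel − T_env = -3.64 − 0.28 = -3.92°C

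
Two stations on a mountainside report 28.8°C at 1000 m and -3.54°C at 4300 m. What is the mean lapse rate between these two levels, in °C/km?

Γ = −ΔT/Δz = (28.8 − (-3.54)) / (4300 − 1000) m
  = 32.34°C / 3.3 km = 9.8°C/km

9.8°C/km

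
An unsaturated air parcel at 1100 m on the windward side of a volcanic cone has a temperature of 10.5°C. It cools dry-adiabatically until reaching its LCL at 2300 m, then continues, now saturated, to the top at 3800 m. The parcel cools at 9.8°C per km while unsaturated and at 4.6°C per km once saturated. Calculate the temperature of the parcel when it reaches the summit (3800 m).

1100–2300 m, dry: Δz = 1.2 km ⇒ ΔT = -11.76°C; T = -1.26°C
2300–3800 m, saturated: Δz = 1.5 km ⇒ ΔT = -6.9°C; T = -8.16°C

-8.16°C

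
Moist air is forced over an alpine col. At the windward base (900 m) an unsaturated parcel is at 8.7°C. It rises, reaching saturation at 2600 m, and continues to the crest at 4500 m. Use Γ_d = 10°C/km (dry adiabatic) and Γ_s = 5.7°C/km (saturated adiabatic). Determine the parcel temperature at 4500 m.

From 900 m to 2600 m (dry): cools by 10 × 1.7 = 17°C, giving -8.3°C.
From 2600 m to 4500 m (saturated): cools by 5.7 × 1.9 = 10.83°C, giving -19.13°C.

-19.13°C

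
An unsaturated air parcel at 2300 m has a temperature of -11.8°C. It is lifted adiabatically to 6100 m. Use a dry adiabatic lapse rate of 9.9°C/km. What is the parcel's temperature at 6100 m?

From 2300 m to 6100 m (dry adiabatic): cools by 9.9 × 3.8 = 37.62°C, giving -49.42°C.

-49.42°C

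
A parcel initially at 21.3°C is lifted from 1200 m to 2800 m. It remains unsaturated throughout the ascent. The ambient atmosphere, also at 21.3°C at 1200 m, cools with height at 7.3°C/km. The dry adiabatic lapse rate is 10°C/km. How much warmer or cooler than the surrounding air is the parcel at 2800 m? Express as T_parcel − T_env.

-4.32°C (parcel cooler than environment)

Parcel:
  From 1200 m to 2800 m (dry): cools by 10 × 1.6 = 16°C, giving 5.3°C.
Environment:
  From 1200 m to 2800 m (environment): cools by 7.3 × 1.6 = 11.68°C, giving 9.62°C.
T_parcel − T_env = 5.3 − 9.62 = -4.32°C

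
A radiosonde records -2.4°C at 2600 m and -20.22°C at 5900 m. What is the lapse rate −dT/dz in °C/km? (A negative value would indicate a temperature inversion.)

5.4°C/km

Γ = −ΔT/Δz = (-2.4 − (-20.22)) / (5900 − 2600) m
  = 17.82°C / 3.3 km = 5.4°C/km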